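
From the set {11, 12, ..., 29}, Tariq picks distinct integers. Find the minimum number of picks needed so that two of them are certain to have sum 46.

Two chosen integers sum to 46 exactly when both halves of some pair {x, 46−x} with 17 ≤ x ≤ 46−x ≤ 29 are chosen — 6 such pairs.
The remaining 7 elements (those with no distinct partner in range) can never complete a 46-sum, so the worst case takes all of them and one from each pair: 7 + 6 = 13.
By pigeonhole, the 14th integer has to be the second member of some pair, so 13 + 1 = 14.

14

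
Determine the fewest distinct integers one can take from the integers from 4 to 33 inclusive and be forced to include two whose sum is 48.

22

A set avoiding the sum 48 can contain at most one of each pair {x, 48−x}, plus the 12 elements whose complement lies outside the range or equal to its own complement.
The integers 4, …, 24 (21 of them) are such a set: any two sum to at least 4+5 = 9 and at most 23+24 = 47 < 48.
Any 22nd integer completes one of the 9 pairs, so 22 choices force a sum of 48.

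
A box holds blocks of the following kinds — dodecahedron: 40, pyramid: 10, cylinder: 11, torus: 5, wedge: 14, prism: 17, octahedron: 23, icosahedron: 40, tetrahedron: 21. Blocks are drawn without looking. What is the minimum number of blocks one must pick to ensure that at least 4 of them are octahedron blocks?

In the worst case for collecting octahedron blocks, every non-octahedron block comes out first.
There are 40 + 10 + 11 + 5 + 14 + 17 + 40 + 21 = 158 non-octahedron blocks altogether.
After those, each further block must be octahedron, so 158 + 4 = 162 draws guarantee 4 octahedron blocks.

162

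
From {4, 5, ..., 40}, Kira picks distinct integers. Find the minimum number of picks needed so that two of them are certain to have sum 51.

Two chosen integers sum to 51 exactly when both halves of some pair {x, 51−x} with 11 ≤ x ≤ 51−x ≤ 40 are chosen — 15 such pairs.
The remaining 7 elements (those with no distinct partner in range) can never complete a 51-sum, so the worst case takes all of them and one from each pair: 7 + 15 = 22.
The 23rd integer has to be the second member of some pair, so 22 + 1 = 23.

23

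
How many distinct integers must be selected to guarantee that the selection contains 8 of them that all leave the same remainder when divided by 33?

232

The 33 residue classes mod 33 are the pigeonholes.
With 231 integers one could put 7 in each residue class and have no class reach 8.
The 232nd integer pushes some class to 8, so 33·7 + 1 = 232.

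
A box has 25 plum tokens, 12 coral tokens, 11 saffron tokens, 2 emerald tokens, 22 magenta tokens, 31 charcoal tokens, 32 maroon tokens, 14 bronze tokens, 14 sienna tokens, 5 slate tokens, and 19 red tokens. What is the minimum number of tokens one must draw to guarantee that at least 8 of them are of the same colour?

By the pigeonhole principle, put each drawn token into a box by colour. The largest draw with every box below 8 takes min(count, 7) from each colour; colours with fewer than 7 contribute all they have.
Σ min(cᵢ, 7) = 7 + 7 + 7 + 2 + 7 + 7 + 7 + 7 + 7 + 5 + 7 = 70.
Draw number 70 + 1 = 71 must push one box to 8.

71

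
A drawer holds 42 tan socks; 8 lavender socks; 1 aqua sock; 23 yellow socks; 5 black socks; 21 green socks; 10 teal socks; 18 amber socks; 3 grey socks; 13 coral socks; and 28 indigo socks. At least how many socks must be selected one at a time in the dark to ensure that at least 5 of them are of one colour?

Pigeonhole: the 11 colours are the holes; the socks drawn are the pigeons.
To avoid 5 of any one colour, the worst case takes at most 4 of each colour, or every sock of a colour that has fewer than 4.
That gives 4 + 4 + 1 + 4 + 4 + 4 + 4 + 4 + 3 + 4 + 4 = 40 socks with no colour reaching 5.
The next sock forces some colour to 5, so 40 + 1 = 41.

41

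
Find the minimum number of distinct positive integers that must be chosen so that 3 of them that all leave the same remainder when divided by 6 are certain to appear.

Pigeonhole: the 6 residue classes mod 6 are the pigeonholes.
With 12 integers one could put 2 in each residue class and have no class reach 3.
The 13th integer pushes some class to 3, so 6·2 + 1 = 13.

13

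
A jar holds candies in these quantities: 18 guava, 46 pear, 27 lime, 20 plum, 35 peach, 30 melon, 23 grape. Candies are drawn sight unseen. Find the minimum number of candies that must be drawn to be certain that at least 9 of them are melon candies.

178

In the worst case for collecting melon candies, every non-melon candy comes out first.
There are 18 + 46 + 27 + 20 + 35 + 23 = 169 non-melon candies altogether.
After those, each further candy must be melon, so 169 + 9 = 178 draws guarantee 9 melon candies.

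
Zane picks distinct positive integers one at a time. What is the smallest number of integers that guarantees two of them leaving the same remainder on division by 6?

7

By the pigeonhole principle, the 6 residue classes mod 6 are the pigeonholes.
With 6 integers one could put 1 in each residue class and have no class reach 2.
The 7th integer pushes some class to 2, so 6·1 + 1 = 7.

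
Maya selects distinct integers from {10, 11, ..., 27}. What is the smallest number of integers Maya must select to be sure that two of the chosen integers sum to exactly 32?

13

A set avoiding the sum 32 can contain at most one of each pair {x, 32−x}, plus the 6 elements whose complement lies outside the range or equal to its own complement.
The integers 16, …, 27 (12 of them) are such a set: any two sum to at least 16+17 = 33 > 32.
Any 13th integer completes one of the 6 pairs, so 13 choices force a sum of 32.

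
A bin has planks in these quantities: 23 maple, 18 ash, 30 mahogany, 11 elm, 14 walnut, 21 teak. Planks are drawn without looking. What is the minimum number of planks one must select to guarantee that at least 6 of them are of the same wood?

31

Pigeonhole: the 6 woods are the holes; the planks drawn are the pigeons.
To avoid 6 of any one wood, the worst case takes at most 5 of each wood.
That gives 5 + 5 + 5 + 5 + 5 + 5 = 30 planks with no wood reaching 6.
The next plank forces some wood to 6, so 30 + 1 = 31.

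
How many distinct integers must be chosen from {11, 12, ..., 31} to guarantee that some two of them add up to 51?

16

Two chosen integers sum to 51 exactly when both halves of some pair {x, 51−x} with 20 ≤ x ≤ 51−x ≤ 31 are chosen — 6 such pairs.
The remaining 9 elements (those with no distinct partner in range) can never complete a 51-sum, so the worst case takes all of them and one from each pair: 9 + 6 = 15.
The 16th integer has to be the second member of some pair, so 15 + 1 = 16.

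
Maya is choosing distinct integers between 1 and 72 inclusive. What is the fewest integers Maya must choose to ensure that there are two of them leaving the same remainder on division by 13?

14

By the pigeonhole principle, the 13 residue classes mod 13 are the pigeonholes.
With 13 integers one could put 1 in each residue class and have no class reach 2.
The 14th integer pushes some class to 2, so 13·1 + 1 = 14.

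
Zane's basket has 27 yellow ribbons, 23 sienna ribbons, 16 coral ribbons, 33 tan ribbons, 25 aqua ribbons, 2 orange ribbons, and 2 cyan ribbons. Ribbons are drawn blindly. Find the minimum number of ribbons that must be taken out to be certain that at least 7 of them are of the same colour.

Put each drawn ribbon into a box by colour. The largest draw with every box below 7 takes min(count, 6) from each colour; colours with fewer than 6 contribute all they have.
Σ min(cᵢ, 6) = 6 + 6 + 6 + 6 + 6 + 2 + 2 = 34.
Draw number 34 + 1 = 35 must push one box to 7.

35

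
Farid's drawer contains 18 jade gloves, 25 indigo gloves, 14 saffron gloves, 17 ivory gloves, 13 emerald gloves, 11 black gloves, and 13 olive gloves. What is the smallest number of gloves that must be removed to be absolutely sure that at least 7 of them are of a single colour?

An adversary could hand out at most 6 gloves per colour: 6 + 6 + 6 + 6 + 6 + 6 + 6 = 42 gloves and still no colour has 7.
By pigeonhole, one more glove lands in a colour already at 6, so 43 draws are enough and 42 are not.

43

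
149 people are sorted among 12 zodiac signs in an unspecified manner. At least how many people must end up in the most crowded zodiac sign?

13

Pigeonhole: the 12 zodiac signs are the holes and the 149 people are the pigeons.
If every zodiac sign held at most 12 people, the total would be at most 12 × 12 = 144, which is less than 149.
So some zodiac sign holds at least ⌈149/12⌉ = 13 people.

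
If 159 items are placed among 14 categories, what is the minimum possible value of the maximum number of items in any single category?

12

Pigeonhole: the 14 categories are the holes and the 159 items are the pigeons.
If every category held at most 11 items, the total would be at most 14 × 11 = 154, which is less than 159.
So some category holds at least ⌈159/14⌉ = 12 items.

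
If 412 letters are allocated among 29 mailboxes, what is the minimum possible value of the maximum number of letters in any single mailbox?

By the pigeonhole principle, the 29 mailboxes are the holes and the 412 letters are the pigeons.
If every mailbox held at most 14 letters, the total would be at most 29 × 14 = 406, which is less than 412.
So some mailbox holds at least ⌈412/29⌉ = 15 letters.

15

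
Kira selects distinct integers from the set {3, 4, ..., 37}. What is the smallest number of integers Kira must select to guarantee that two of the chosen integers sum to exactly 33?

22

A set avoiding the sum 33 can contain at most one of each pair {x, 33−x}, plus the 7 elements whose complement lies outside the range.
The integers 17, …, 37 (21 of them) are such a set: any two sum to at least 17+18 = 35 > 33.
Any 22nd integer completes one of the 14 pairs, so 22 choices force a sum of 33.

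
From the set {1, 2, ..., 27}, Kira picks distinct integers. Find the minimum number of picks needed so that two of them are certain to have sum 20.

Group the elements by complementary pair {x, 20−x}: {1,19}, {2,18}, {3,17}, …, giving 9 two-element pairs, the single value 10 (it cannot pair with itself since the integers are distinct), and 8 integers whose partner 20−x falls outside [1,27].
Treating each of those 18 groups as a pigeonhole, one can pick one integer per group — 18 integers — with no two summing to 20.
The 19th integer lands in an occupied pair, forcing a sum of 20.

19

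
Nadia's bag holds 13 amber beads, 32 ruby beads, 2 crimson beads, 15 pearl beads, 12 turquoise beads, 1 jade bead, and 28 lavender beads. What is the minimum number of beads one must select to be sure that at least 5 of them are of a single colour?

An adversary could hand out at most 4 beads per colour (crimson, jade run out sooner): 4 + 4 + 2 + 4 + 4 + 1 + 4 = 23 beads and still no colour has 5.
One more bead lands in a colour already at 4, so 24 draws are enough and 23 are not.

24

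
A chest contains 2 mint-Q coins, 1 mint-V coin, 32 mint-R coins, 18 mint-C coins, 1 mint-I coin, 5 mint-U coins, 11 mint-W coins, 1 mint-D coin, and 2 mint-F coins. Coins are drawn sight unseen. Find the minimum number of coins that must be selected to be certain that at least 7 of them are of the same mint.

The 9 mints are the holes; the coins drawn are the pigeons.
To avoid 7 of any one mint, the worst case takes at most 6 of each mint, or every coin of a mint that has fewer than 6.
That gives 2 + 1 + 6 + 6 + 1 + 5 + 6 + 1 + 2 = 30 coins with no mint reaching 7.
The next coin forces some mint to 7, so 30 + 1 = 31.

31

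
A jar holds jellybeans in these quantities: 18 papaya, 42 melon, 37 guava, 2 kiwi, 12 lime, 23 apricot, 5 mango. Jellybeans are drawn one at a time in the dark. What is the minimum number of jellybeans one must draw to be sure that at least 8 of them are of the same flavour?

An adversary could hand out at most 7 jellybeans per flavour (kiwi, mango run out sooner): 7 + 7 + 7 + 2 + 7 + 7 + 5 = 42 jellybeans and still no flavour has 8.
By pigeonhole, one more jellybean lands in a flavour already at 7, so 43 draws are enough and 42 are not.

43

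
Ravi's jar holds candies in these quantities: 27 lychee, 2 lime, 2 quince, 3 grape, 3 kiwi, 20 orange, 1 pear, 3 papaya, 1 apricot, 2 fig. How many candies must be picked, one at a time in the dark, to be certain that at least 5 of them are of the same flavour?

26

An adversary could hand out at most 4 candies per flavour (8 flavours run out sooner): 4 + 2 + 2 + 3 + 3 + 4 + 1 + 3 + 1 + 2 = 25 candies and still no flavour has 5.
By the pigeonhole principle, one more candy lands in a flavour already at 4, so 26 draws are enough and 25 are not.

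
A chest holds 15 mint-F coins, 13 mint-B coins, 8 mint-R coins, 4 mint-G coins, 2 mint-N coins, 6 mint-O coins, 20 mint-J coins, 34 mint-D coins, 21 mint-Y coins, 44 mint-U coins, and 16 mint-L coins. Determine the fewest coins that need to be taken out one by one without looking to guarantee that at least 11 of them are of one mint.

91

Put each drawn coin into a box by mint. The largest draw with every box below 11 takes min(count, 10) from each mint; mints with fewer than 10 contribute all they have.
Σ min(cᵢ, 10) = 10 + 10 + 8 + 4 + 2 + 6 + 10 + 10 + 10 + 10 + 10 = 90.
Draw number 90 + 1 = 91 must push one box to 11.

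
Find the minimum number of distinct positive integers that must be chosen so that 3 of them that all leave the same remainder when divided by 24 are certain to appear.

The 24 residue classes mod 24 are the pigeonholes.
With 48 integers one could put 2 in each residue class and have no class reach 3.
The 49th integer pushes some class to 3, so 24·2 + 1 = 49.

49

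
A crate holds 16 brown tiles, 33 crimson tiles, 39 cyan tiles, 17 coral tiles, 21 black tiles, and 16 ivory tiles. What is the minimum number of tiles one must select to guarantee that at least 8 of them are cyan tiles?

In the worst case for collecting cyan tiles, every non-cyan tile comes out first.
There are 16 + 33 + 17 + 21 + 16 = 103 non-cyan tiles altogether.
After those, each further tile must be cyan, so 103 + 8 = 111 draws guarantee 8 cyan tiles.

111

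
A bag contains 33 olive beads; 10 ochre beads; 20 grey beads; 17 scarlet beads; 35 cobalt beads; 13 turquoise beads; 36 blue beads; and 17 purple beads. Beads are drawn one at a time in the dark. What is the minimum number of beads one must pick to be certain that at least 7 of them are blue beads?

152

In the worst case for collecting blue beads, every non-blue bead comes out first.
There are 33 + 10 + 20 + 17 + 35 + 13 + 17 = 145 non-blue beads altogether.
After those, each further bead must be blue, so 145 + 7 = 152 draws guarantee 7 blue beads.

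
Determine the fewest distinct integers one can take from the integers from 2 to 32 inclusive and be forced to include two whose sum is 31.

18

Group the elements by complementary pair {x, 31−x}: {2,29}, {3,28}, {4,27}, …, giving 14 two-element pairs and 3 integers whose partner 31−x falls outside [2,32].
By the pigeonhole principle, treating each of those 17 groups as a pigeonhole, one can pick one integer per group — 17 integers — with no two summing to 31.
The 18th integer lands in an occupied pair, forcing a sum of 31.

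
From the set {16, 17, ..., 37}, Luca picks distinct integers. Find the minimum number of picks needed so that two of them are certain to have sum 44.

Group the elements by complementary pair {x, 44−x}: {16,28}, {17,27}, {18,26}, …, giving 6 two-element pairs; the single value 22 (it cannot pair with itself since the integers are distinct); and 9 integers whose partner 44−x falls outside [16,37].
Pigeonhole: treating each of those 16 groups as a pigeonhole, one can pick one integer per group — 16 integers — with no two summing to 44.
The 17th integer lands in an occupied pair, forcing a sum of 44.

17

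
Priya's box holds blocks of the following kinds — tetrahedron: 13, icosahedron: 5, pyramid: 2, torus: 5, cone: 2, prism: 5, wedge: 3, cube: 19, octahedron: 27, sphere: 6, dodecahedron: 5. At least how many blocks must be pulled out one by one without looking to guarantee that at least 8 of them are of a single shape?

55

The 11 shapes are the holes; the blocks drawn are the pigeons.
To avoid 8 of any one shape, the worst case takes at most 7 of each shape, or every block of a shape that has fewer than 7.
That gives 7 + 5 + 2 + 5 + 2 + 5 + 3 + 7 + 7 + 6 + 5 = 54 blocks with no shape reaching 8.
The next block forces some shape to 8, so 54 + 1 = 55.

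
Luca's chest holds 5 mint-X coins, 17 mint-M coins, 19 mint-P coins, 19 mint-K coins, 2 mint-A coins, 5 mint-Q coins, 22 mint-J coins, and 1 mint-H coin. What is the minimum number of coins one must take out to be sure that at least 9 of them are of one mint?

Put each drawn coin into a box by mint. The largest draw with every box below 9 takes min(count, 8) from each mint; mints with fewer than 8 contribute all they have.
Σ min(cᵢ, 8) = 5 + 8 + 8 + 8 + 2 + 5 + 8 + 1 = 45.
Draw number 45 + 1 = 46 must push one box to 9.

46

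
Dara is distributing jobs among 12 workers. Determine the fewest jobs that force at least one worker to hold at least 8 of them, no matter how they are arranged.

85

With 84 jobs one could put exactly 7 in each of the 12 workers, and no worker would reach 8.
By the pigeonhole principle, one more job must land in a worker that already has 7, giving it 8.
So 12 × 7 + 1 = 85 jobs are required.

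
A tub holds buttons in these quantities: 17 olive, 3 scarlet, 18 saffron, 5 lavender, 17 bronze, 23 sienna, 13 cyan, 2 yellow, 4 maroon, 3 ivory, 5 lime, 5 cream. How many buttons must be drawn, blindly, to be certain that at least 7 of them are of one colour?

An adversary could hand out at most 6 buttons per colour (7 colours run out sooner): 6 + 3 + 6 + 5 + 6 + 6 + 6 + 2 + 4 + 3 + 5 + 5 = 57 buttons and still no colour has 7.
One more button lands in a colour already at 6, so 58 draws are enough and 57 are not.

58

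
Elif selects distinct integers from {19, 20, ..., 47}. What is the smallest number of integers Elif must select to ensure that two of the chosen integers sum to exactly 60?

Group the elements by complementary pair {x, 60−x}: {19,41}, {20,40}, {21,39}, …, giving 11 two-element pairs, the single value 30 (it cannot pair with itself since the integers are distinct), and 6 integers whose partner 60−x falls outside [19,47].
By the pigeonhole principle, treating each of those 18 groups as a pigeonhole, one can pick one integer per group — 18 integers — with no two summing to 60.
The 19th integer lands in an occupied pair, forcing a sum of 60.

19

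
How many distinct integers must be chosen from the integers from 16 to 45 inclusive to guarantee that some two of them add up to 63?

A set avoiding the sum 63 can contain at most one of each pair {x, 63−x}, plus the 2 elements whose complement lies outside the range.
The integers 16, …, 31 (16 of them) are such a set: any two sum to at least 16+17 = 33 and at most 30+31 = 61 < 63.
By pigeonhole, any 17th integer completes one of the 14 pairs, so 17 choices force a sum of 63.

17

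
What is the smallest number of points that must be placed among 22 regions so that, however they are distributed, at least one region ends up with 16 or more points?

331

With 330 points one could put exactly 15 in each of the 22 regions, and no region would reach 16.
Pigeonhole: one more point must land in a region that already has 15, giving it 16.
So 22 × 15 + 1 = 331 points are required.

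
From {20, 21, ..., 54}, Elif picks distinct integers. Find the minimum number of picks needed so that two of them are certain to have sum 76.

20

A set avoiding the sum 76 can contain at most one of each pair {x, 76−x}, plus the 3 elements whose complement lies outside the range or equal to its own complement.
The integers 20, …, 38 (19 of them) are such a set: any two sum to at least 20+21 = 41 and at most 37+38 = 75 < 76.
Any 20th integer completes one of the 16 pairs, so 20 choices force a sum of 76.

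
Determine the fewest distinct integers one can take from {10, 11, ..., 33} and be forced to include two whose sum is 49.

Two chosen integers sum to 49 exactly when both halves of some pair {x, 49−x} with 16 ≤ x ≤ 49−x ≤ 33 are chosen — 9 such pairs.
The remaining 6 elements (those with no distinct partner in range) can never complete a 49-sum, so the worst case takes all of them and one from each pair: 6 + 9 = 15.
By pigeonhole, the 16th integer has to be the second member of some pair, so 15 + 1 = 16.

16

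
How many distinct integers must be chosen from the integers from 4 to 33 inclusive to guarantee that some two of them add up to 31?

A set avoiding the sum 31 can contain at most one of each pair {x, 31−x}, plus the 6 elements whose complement lies outside the range.
The integers 16, …, 33 (18 of them) are such a set: any two sum to at least 16+17 = 33 > 31.
Pigeonhole: any 19th integer completes one of the 12 pairs, so 19 choices force a sum of 31.

19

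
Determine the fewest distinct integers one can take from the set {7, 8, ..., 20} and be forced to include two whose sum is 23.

A set avoiding the sum 23 can contain at most one of each pair {x, 23−x}, plus the 4 elements whose complement lies outside the range.
The integers 12, …, 20 (9 of them) are such a set: any two sum to at least 12+13 = 25 > 23.
Pigeonhole: any 10th integer completes one of the 5 pairs, so 10 choices force a sum of 23.

10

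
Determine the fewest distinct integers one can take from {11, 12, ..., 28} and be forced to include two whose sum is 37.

11

Group the elements by complementary pair {x, 37−x}: {11,26}, {12,25}, {13,24}, …, giving 8 two-element pairs and 2 integers whose partner 37−x falls outside [11,28].
Treating each of those 10 groups as a pigeonhole, one can pick one integer per group — 10 integers — with no two summing to 37.
The 11th integer lands in an occupied pair, forcing a sum of 37.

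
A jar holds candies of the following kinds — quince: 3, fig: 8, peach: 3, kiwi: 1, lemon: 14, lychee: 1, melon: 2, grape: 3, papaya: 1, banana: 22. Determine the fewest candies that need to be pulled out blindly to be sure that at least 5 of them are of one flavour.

27

By the pigeonhole principle, put each drawn candy into a box by flavour. The largest draw with every box below 5 takes min(count, 4) from each flavour; flavours with fewer than 4 contribute all they have.
Σ min(cᵢ, 4) = 3 + 4 + 3 + 1 + 4 + 1 + 2 + 3 + 1 + 4 = 26.
Draw number 26 + 1 = 27 must push one box to 5.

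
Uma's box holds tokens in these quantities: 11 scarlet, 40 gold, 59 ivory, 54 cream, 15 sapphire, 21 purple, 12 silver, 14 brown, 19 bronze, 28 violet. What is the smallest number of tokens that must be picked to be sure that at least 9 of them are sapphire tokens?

In the worst case for collecting sapphire tokens, every non-sapphire token comes out first.
There are 11 + 40 + 59 + 54 + 21 + 12 + 14 + 19 + 28 = 258 non-sapphire tokens altogether.
After those, each further token must be sapphire, so 258 + 9 = 267 draws guarantee 9 sapphire tokens.

267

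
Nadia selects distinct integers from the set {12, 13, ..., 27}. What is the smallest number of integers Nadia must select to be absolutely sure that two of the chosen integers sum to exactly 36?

11

A set avoiding the sum 36 can contain at most one of each pair {x, 36−x}, plus the 4 elements whose complement lies outside the range or equal to its own complement.
The integers 18, …, 27 (10 of them) are such a set: any two sum to at least 18+19 = 37 > 36.
Any 11th integer completes one of the 6 pairs, so 11 choices force a sum of 36.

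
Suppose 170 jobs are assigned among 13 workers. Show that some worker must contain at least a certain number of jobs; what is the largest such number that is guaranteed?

14

The 13 workers are the holes and the 170 jobs are the pigeons.
If every worker held at most 13 jobs, the total would be at most 13 × 13 = 169, which is less than 170.
So some worker holds at least ⌈170/13⌉ = 14 jobs.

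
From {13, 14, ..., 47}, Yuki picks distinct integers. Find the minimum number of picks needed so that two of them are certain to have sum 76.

Group the elements by complementary pair {x, 76−x}: {29,47}, {30,46}, {31,45}, …, giving 9 two-element pairs, the single value 38 (it cannot pair with itself since the integers are distinct), and 16 integers whose partner 76−x falls outside [13,47].
Treating each of those 26 groups as a pigeonhole, one can pick one integer per group — 26 integers — with no two summing to 76.
The 27th integer lands in an occupied pair, forcing a sum of 76.

27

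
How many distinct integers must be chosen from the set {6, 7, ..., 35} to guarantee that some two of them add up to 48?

A set avoiding the sum 48 can contain at most one of each pair {x, 48−x}, plus the 8 elements whose complement lies outside the range or equal to its own complement.
The integers 6, …, 24 (19 of them) are such a set: any two sum to at least 6+7 = 13 and at most 23+24 = 47 < 48.
Any 20th integer completes one of the 11 pairs, so 20 choices force a sum of 48.

20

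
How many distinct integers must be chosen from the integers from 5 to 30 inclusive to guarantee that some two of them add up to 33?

15

Group the elements by complementary pair {x, 33−x}: {5,28}, {6,27}, {7,26}, …, giving 12 two-element pairs and 2 integers whose partner 33−x falls outside [5,30].
Pigeonhole: treating each of those 14 groups as a pigeonhole, one can pick one integer per group — 14 integers — with no two summing to 33.
The 15th integer lands in an occupied pair, forcing a sum of 33.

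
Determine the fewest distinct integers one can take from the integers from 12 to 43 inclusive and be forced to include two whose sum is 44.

Group the elements by complementary pair {x, 44−x}: {12,32}, {13,31}, {14,30}, …, giving 10 two-element pairs, the single value 22 (it cannot pair with itself since the integers are distinct), and 11 integers whose partner 44−x falls outside [12,43].
Pigeonhole: treating each of those 22 groups as a pigeonhole, one can pick one integer per group — 22 integers — with no two summing to 44.
The 23rd integer lands in an occupied pair, forcing a sum of 44.

23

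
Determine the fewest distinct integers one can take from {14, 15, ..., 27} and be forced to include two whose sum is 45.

10

Two chosen integers sum to 45 exactly when both halves of some pair {x, 45−x} with 18 ≤ x ≤ 45−x ≤ 27 are chosen — 5 such pairs.
The remaining 4 elements (those with no distinct partner in range) can never complete a 45-sum, so the worst case takes all of them and one from each pair: 4 + 5 = 9.
The 10th integer has to be the second member of some pair, so 9 + 1 = 10.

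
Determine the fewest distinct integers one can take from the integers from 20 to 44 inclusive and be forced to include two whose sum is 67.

15

Group the elements by complementary pair {x, 67−x}: {23,44}, {24,43}, {25,42}, …, giving 11 two-element pairs and 3 integers whose partner 67−x falls outside [20,44].
Treating each of those 14 groups as a pigeonhole, one can pick one integer per group — 14 integers — with no two summing to 67.
The 15th integer lands in an occupied pair, forcing a sum of 67.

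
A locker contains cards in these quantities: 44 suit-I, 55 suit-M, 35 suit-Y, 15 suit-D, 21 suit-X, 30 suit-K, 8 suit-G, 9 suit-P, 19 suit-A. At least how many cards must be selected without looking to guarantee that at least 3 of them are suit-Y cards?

204

In the worst case for collecting suit-Y cards, every non-suit-Y card comes out first.
There are 44 + 55 + 15 + 21 + 30 + 8 + 9 + 19 = 201 non-suit-Y cards altogether.
After those, each further card must be suit-Y, so 201 + 3 = 204 draws guarantee 3 suit-Y cards.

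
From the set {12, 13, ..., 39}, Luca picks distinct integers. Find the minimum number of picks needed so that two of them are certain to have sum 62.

21

Group the elements by complementary pair {x, 62−x}: {23,39}, {24,38}, {25,37}, …, giving 8 two-element pairs, the single value 31 (it cannot pair with itself since the integers are distinct), and 11 integers whose partner 62−x falls outside [12,39].
Treating each of those 20 groups as a pigeonhole, one can pick one integer per group — 20 integers — with no two summing to 62.
The 21st integer lands in an occupied pair, forcing a sum of 62.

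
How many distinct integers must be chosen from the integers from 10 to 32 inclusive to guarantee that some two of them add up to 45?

14

A set avoiding the sum 45 can contain at most one of each pair {x, 45−x}, plus the 3 elements whose complement lies outside the range.
The integers 10, …, 22 (13 of them) are such a set: any two sum to at least 10+11 = 21 and at most 21+22 = 43 < 45.
By pigeonhole, any 14th integer completes one of the 10 pairs, so 14 choices force a sum of 45.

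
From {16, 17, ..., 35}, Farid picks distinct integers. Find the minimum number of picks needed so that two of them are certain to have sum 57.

Two chosen integers sum to 57 exactly when both halves of some pair {x, 57−x} with 22 ≤ x ≤ 57−x ≤ 35 are chosen — 7 such pairs.
The remaining 6 elements (those with no distinct partner in range) can never complete a 57-sum, so the worst case takes all of them and one from each pair: 6 + 7 = 13.
Pigeonhole: the 14th integer has to be the second member of some pair, so 13 + 1 = 14.

14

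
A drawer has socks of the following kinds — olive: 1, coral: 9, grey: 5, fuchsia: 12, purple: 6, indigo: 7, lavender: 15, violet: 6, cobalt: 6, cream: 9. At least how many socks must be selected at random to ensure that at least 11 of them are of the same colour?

70

Put each drawn sock into a box by colour. The largest draw with every box below 11 takes min(count, 10) from each colour; colours with fewer than 10 contribute all they have.
Σ min(cᵢ, 10) = 1 + 9 + 5 + 10 + 6 + 7 + 10 + 6 + 6 + 9 = 69.
Draw number 69 + 1 = 70 must push one box to 11.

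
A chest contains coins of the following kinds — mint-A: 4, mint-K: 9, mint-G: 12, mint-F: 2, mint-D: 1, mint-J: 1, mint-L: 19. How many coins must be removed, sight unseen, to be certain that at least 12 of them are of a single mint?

An adversary could hand out at most 11 coins per mint (5 mints run out sooner): 4 + 9 + 11 + 2 + 1 + 1 + 11 = 39 coins and still no mint has 12.
By the pigeonhole principle, one more coin lands in a mint already at 11, so 40 draws are enough and 39 are not.

40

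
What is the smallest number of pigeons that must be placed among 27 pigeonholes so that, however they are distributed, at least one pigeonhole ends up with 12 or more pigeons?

With 297 pigeons one could put exactly 11 in each of the 27 pigeonholes, and no pigeonhole would reach 12.
By the pigeonhole principle, one more pigeon must land in a pigeonhole that already has 11, giving it 12.
So 27 × 11 + 1 = 298 pigeons are required.

298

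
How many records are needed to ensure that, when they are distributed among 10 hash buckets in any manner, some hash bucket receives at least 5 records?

41

With 40 records one could put exactly 4 in each of the 10 hash buckets, and no hash bucket would reach 5.
One more record must land in a hash bucket that already has 4, giving it 5.
So 10 × 4 + 1 = 41 records are required.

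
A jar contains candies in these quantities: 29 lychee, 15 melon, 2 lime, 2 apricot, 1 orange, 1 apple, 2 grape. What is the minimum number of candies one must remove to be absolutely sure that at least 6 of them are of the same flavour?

19

Put each drawn candy into a box by flavour. The largest draw with every box below 6 takes min(count, 5) from each flavour; flavours with fewer than 5 contribute all they have.
Σ min(cᵢ, 5) = 5 + 5 + 2 + 2 + 1 + 1 + 2 = 18.
Draw number 18 + 1 = 19 must push one box to 6.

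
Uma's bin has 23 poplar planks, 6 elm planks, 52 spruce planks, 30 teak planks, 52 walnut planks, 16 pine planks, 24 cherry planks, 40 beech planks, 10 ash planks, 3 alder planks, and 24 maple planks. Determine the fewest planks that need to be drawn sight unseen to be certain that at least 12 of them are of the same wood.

108

By pigeonhole, put each drawn plank into a box by wood. The largest draw with every box below 12 takes min(count, 11) from each wood; woods with fewer than 11 contribute all they have.
Σ min(cᵢ, 11) = 11 + 6 + 11 + 11 + 11 + 11 + 11 + 11 + 10 + 3 + 11 = 107.
Draw number 107 + 1 = 108 must push one box to 12.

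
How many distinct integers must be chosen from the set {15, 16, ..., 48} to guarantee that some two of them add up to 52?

24

Group the elements by complementary pair {x, 52−x}: {15,37}, {16,36}, {17,35}, …, giving 11 two-element pairs, the single value 26 (it cannot pair with itself since the integers are distinct), and 11 integers whose partner 52−x falls outside [15,48].
Treating each of those 23 groups as a pigeonhole, one can pick one integer per group — 23 integers — with no two summing to 52.
The 24th integer lands in an occupied pair, forcing a sum of 52.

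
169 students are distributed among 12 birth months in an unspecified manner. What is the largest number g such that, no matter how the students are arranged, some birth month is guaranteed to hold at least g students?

Pigeonhole: the 12 birth months are the holes and the 169 students are the pigeons.
If every birth month held at most 14 students, the total would be at most 12 × 14 = 168, which is less than 169.
So some birth month holds at least ⌈169/12⌉ = 15 students.

15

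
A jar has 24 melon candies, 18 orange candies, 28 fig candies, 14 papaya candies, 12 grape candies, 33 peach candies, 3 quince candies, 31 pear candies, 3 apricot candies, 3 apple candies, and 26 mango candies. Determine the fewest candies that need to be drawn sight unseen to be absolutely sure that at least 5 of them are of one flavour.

42

Pigeonhole: put each drawn candy into a box by flavour. The largest draw with every box below 5 takes min(count, 4) from each flavour; flavours with fewer than 4 contribute all they have.
Σ min(cᵢ, 4) = 4 + 4 + 4 + 4 + 4 + 4 + 3 + 4 + 3 + 3 + 4 = 41.
Draw number 41 + 1 = 42 must push one box to 5.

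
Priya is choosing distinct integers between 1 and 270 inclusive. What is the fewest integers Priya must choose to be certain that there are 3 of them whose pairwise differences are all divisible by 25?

Integers whose pairwise differences are multiples of 25 are exactly those sharing a remainder mod 25. The 25 residue classes mod 25 are the pigeonholes.
With 50 integers one could put 2 in each residue class and have no class reach 3.
The 51st integer pushes some class to 3, so 25·2 + 1 = 51.

51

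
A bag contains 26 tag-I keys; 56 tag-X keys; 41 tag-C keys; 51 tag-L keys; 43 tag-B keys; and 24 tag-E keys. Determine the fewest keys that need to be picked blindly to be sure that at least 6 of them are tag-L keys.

In the worst case for collecting tag-L keys, every non-tag-L key comes out first.
There are 26 + 56 + 41 + 43 + 24 = 190 non-tag-L keys altogether.
After those, each further key must be tag-L, so 190 + 6 = 196 draws guarantee 6 tag-L keys.

196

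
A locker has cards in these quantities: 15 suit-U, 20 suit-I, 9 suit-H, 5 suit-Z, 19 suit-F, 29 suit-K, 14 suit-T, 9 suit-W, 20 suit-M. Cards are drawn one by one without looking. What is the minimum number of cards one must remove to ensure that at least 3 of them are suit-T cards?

In the worst case for collecting suit-T cards, every non-suit-T card comes out first.
There are 15 + 20 + 9 + 5 + 19 + 29 + 9 + 20 = 126 non-suit-T cards altogether.
After those, each further card must be suit-T, so 126 + 3 = 129 draws guarantee 3 suit-T cards.

129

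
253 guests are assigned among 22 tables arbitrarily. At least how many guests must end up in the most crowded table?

12

The 22 tables are the holes and the 253 guests are the pigeons.
If every table held at most 11 guests, the total would be at most 22 × 11 = 242, which is less than 253.
So some table holds at least ⌈253/22⌉ = 12 guests.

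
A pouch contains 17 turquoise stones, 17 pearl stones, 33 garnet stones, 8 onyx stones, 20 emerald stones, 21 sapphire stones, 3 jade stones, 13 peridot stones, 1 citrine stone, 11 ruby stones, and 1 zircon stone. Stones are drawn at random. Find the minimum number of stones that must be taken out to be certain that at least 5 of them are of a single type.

38

By pigeonhole, the 11 types are the holes; the stones drawn are the pigeons.
To avoid 5 of any one type, the worst case takes at most 4 of each type, or every stone of a type that has fewer than 4.
That gives 4 + 4 + 4 + 4 + 4 + 4 + 3 + 4 + 1 + 4 + 1 = 37 stones with no type reaching 5.
The next stone forces some type to 5, so 37 + 1 = 38.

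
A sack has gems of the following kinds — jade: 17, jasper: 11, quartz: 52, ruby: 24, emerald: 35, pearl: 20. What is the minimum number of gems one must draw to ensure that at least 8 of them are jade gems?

150

In the worst case for collecting jade gems, every non-jade gem comes out first.
There are 11 + 52 + 24 + 35 + 20 = 142 non-jade gems altogether.
After those, each further gem must be jade, so 142 + 8 = 150 draws guarantee 8 jade gems.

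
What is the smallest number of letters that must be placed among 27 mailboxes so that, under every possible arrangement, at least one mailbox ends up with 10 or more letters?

With 243 letters one could put exactly 9 in each of the 27 mailboxes, and no mailbox would reach 10.
One more letter must land in a mailbox that already has 9, giving it 10.
So 27 × 9 + 1 = 244 letters are required.

244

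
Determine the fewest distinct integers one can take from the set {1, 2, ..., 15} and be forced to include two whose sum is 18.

10

Two chosen integers sum to 18 exactly when both halves of some pair {x, 18−x} with 3 ≤ x ≤ 18−x ≤ 15 are chosen — 6 such pairs.
The remaining 3 elements (those with no distinct partner in range) can never complete a 18-sum, so the worst case takes all of them and one from each pair: 3 + 6 = 9.
The 10th integer has to be the second member of some pair, so 9 + 1 = 10.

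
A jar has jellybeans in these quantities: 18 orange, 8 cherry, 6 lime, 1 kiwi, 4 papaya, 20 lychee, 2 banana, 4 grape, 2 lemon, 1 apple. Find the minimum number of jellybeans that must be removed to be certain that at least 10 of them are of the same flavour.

47

An adversary could hand out at most 9 jellybeans per flavour (8 flavours run out sooner): 9 + 8 + 6 + 1 + 4 + 9 + 2 + 4 + 2 + 1 = 46 jellybeans and still no flavour has 10.
One more jellybean lands in a flavour already at 9, so 47 draws are enough and 46 are not.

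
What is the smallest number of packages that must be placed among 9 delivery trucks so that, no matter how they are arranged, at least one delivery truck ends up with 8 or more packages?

64

With 63 packages one could put exactly 7 in each of the 9 delivery trucks, and no delivery truck would reach 8.
One more package must land in a delivery truck that already has 7, giving it 8.
So 9 × 7 + 1 = 64 packages are required.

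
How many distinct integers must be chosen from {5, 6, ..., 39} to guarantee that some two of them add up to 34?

A set avoiding the sum 34 can contain at most one of each pair {x, 34−x}, plus the 11 elements whose complement lies outside the range or equal to its own complement.
The integers 17, …, 39 (23 of them) are such a set: any two sum to at least 17+18 = 35 > 34.
By pigeonhole, any 24th integer completes one of the 12 pairs, so 24 choices force a sum of 34.

24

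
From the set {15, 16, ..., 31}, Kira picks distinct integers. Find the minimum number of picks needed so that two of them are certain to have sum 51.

Group the elements by complementary pair {x, 51−x}: {20,31}, {21,30}, {22,29}, …, giving 6 two-element pairs and 5 integers whose partner 51−x falls outside [15,31].
By pigeonhole, treating each of those 11 groups as a pigeonhole, one can pick one integer per group — 11 integers — with no two summing to 51.
The 12th integer lands in an occupied pair, forcing a sum of 51.

12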